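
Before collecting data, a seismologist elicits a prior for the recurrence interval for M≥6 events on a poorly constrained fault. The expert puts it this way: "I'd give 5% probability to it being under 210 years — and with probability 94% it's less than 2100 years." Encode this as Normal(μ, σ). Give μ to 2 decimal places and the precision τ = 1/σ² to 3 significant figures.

The p-quantile of Normal(μ,σ) is μ + z_p·σ, with z_{0.05} = -1.645 and z_{0.94} = 1.555.
Eliminate σ: μ = (z₂·x₁ − z₁·x₂)/(z₂ − z₁) = (1.555·210 − (-1.645)·2100)/3.2 = 1181.60.
Then σ = (x₂ − x₁)/(z₂ − z₁) = (2100 − 210)/3.2 = 590.69.
Precision τ = 1/σ² = 1/590.7² = 2.87e-06.

μ = 1181.60, τ = 2.87e-06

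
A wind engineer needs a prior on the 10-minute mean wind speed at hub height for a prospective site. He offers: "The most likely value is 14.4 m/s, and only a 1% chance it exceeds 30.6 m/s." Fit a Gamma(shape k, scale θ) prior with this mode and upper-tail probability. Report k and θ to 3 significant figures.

Gamma(k,θ) with k>1 has mode (k−1)θ, so θ = 14.4/(k−1).
Need P(X < 30.6) = 0.99 with θ tied to k this way. Start at k = 2, θ = 14.4: P(X<30.6) ≈ 0.627.
Too low — raise k to concentrate. Iterating converges to k ≈ 9.54.
Then θ = 14.4/(9.54−1) ≈ 1.69.

k ≈ 9.54, θ ≈ 1.69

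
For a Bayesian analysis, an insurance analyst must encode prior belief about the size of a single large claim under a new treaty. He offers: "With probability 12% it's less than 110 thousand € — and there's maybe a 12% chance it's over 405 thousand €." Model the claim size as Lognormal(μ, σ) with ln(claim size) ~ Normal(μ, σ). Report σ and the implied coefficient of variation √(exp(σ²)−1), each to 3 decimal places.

σ ≈ 0.555, CV ≈ 0.600

If T ~ Lognormal(μ,σ) then ln T ~ Normal(μ,σ), so the p-quantile of ln T is μ + z_p·σ.
ln(110) = 4.7 and ln(405) = 6.004; z_{0.12} = -1.175, z_{0.88} = 1.175.
σ = (6.004 − 4.7)/(1.175 − (-1.175)) = 0.555.
μ = 4.7 − (-1.175)·0.555 = 5.352.
CV = √(exp(σ²)−1) = √(exp(0.3076)−1) = 0.600.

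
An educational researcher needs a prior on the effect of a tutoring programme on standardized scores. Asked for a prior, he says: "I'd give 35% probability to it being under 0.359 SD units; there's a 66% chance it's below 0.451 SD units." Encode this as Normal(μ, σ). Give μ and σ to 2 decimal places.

The p-quantile of Normal(μ,σ) is μ + z_p·σ, with z_{0.35} = -0.3853 and z_{0.66} = 0.4125.
Eliminate σ: μ = (z₂·x₁ − z₁·x₂)/(z₂ − z₁) = (0.4125·0.359 − (-0.3853)·0.451)/0.7978 = 0.40.
Then σ = (x₂ − x₁)/(z₂ − z₁) = (0.451 − 0.359)/0.7978 = 0.12.

μ = 0.40, σ = 0.12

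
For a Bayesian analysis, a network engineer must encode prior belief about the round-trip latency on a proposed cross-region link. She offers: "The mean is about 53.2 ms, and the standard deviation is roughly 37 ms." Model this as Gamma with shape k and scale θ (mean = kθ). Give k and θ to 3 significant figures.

k ≈ 2.07, θ ≈ 25.7

For Gamma(k, scale θ): mean = kθ, variance = kθ², so CV = 1/√k.
CV = SD/mean = 37/53.2 = 0.6955, hence k = 1/CV² = 2.07.
Then θ = mean/k = 53.2/2.07 = 25.7.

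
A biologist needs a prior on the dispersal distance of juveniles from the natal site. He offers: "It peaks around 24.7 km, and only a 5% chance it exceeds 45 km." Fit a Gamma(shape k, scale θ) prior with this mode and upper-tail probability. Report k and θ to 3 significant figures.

k ≈ 8.74, θ ≈ 3.19

Gamma(k,θ) with k>1 has mode (k−1)θ, so θ = 24.7/(k−1).
Need P(X < 45) = 0.95 with θ tied to k this way. Start at k = 2, θ = 24.7: P(X<45) ≈ 0.544.
Too low — raise k to concentrate. Iterating converges to k ≈ 8.74.
Then θ = 24.7/(8.74−1) ≈ 3.19.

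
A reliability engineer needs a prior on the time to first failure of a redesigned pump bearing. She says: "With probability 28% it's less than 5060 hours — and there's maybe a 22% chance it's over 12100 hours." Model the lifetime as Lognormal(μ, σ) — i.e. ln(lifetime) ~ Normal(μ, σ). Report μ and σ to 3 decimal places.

μ ≈ 8.904, σ ≈ 0.643

If T ~ Lognormal(μ,σ) then ln T ~ Normal(μ,σ), so the p-quantile of ln T is μ + z_p·σ.
ln(5060) = 8.529 and ln(12100) = 9.401; z_{0.28} = -0.5828, z_{0.78} = 0.7722.
σ = (9.401 − 8.529)/(0.7722 − (-0.5828)) = 0.643.
μ = 8.529 − (-0.5828)·0.643 = 8.904.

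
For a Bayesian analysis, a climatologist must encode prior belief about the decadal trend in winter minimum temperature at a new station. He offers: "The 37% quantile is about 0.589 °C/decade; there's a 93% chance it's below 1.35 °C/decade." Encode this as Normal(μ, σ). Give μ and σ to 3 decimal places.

The p-quantile of Normal(μ,σ) is μ + z_p·σ, with z_{0.37} = -0.3319 and z_{0.93} = 1.476.
Eliminate σ: μ = (z₂·x₁ − z₁·x₂)/(z₂ − z₁) = (1.476·0.589 − (-0.3319)·1.35)/1.808 = 0.729.
Then σ = (x₂ − x₁)/(z₂ − z₁) = (1.35 − 0.589)/1.808 = 0.421.

μ = 0.729, σ = 0.421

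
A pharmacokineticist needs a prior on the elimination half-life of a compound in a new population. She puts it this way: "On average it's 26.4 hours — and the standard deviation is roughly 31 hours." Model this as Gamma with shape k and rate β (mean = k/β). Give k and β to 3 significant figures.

k ≈ 0.725, β ≈ 0.0275

For Gamma(k, rate β): mean = k/β, variance = k/β², so CV = 1/√k.
CV = SD/mean = 31/26.4 = 1.174, hence k = 1/CV² = 0.725.
Then β = k/mean = 0.725/26.4 = 0.0275.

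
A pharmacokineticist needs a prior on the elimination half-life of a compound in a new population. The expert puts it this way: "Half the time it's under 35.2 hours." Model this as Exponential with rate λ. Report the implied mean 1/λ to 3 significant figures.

Exponential median = ln 2 / λ, so λ = ln 2 / 35.2 = 0.0197.
Mean = 1/λ = 50.8 hours.

mean ≈ 50.8 hours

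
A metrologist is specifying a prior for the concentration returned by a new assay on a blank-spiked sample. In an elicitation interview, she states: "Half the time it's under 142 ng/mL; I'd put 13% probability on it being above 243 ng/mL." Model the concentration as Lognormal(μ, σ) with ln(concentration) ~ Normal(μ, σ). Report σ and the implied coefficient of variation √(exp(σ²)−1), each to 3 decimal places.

If T ~ Lognormal(μ,σ) then ln T ~ Normal(μ,σ), so the p-quantile of ln T is μ + z_p·σ.
ln(142) = 4.956 and ln(243) = 5.493; z_{0.5} = 0, z_{0.87} = 1.126.
σ = (5.493 − 4.956)/(1.126 − (0)) = 0.477.
μ = 4.956 − (0)·0.477 = 4.956.
CV = √(exp(σ²)−1) = √(exp(0.2275)−1) = 0.505.

σ ≈ 0.477, CV ≈ 0.505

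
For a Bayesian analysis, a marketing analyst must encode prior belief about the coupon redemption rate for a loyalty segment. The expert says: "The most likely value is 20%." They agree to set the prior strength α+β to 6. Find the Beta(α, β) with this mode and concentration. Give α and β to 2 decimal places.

For α,β > 1 the Beta mode is (α−1)/(α+β−2). With α+β = 6, the mode is (α−1)/4.
Set (α−1)/4 = 0.2 → α = 1 + 0.2·4 = 1.80.
β = 6 − α = 4.20.

α = 1.80, β = 4.20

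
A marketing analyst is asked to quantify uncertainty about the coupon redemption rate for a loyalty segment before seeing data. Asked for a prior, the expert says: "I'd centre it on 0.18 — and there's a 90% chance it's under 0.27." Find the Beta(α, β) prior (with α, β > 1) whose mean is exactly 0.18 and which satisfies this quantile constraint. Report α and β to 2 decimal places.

α ≈ 5.75, β ≈ 26.20

With mean 0.18 fixed, write α = 0.18s, β = 0.82s where s = α+β.
Need P(θ < 0.27) = 0.9 under Beta(0.18s, 0.82s). Normal approximation: (q−m)/√(m(1−m)/s) ≈ z_{0.9} = 1.28, so s ≈ 0.18·0.82·(1.28)²/(0.27−0.18)² = 29.9.
At s = 29.9: P(θ<0.27) ≈ 0.894. Adjusting to match 0.9 gives s ≈ 31.95.
So α = 0.18·31.95 ≈ 5.75, β = 0.82·31.95 ≈ 26.20.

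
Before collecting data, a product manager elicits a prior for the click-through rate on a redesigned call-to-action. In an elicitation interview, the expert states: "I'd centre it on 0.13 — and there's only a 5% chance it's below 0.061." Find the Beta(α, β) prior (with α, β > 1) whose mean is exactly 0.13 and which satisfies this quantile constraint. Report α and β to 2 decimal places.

With mean 0.13 fixed, write α = 0.13s, β = 0.87s where s = α+β.
Need P(θ < 0.061) = 0.05 under Beta(0.13s, 0.87s). Normal approximation: (q−m)/√(m(1−m)/s) ≈ z_{0.05} = -1.64, so s ≈ 0.13·0.87·(-1.64)²/(0.061−0.13)² = 64.3.
At s = 64.3: P(θ<0.061) ≈ 0.027. Adjusting to match 0.05 gives s ≈ 48.65.
So α = 0.13·48.65 ≈ 6.32, β = 0.87·48.65 ≈ 42.33.

α ≈ 6.32, β ≈ 42.33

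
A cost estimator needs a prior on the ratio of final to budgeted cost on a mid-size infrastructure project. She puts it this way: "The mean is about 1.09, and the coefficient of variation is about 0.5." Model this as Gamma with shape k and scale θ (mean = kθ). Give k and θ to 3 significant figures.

For Gamma(k, scale θ): mean = kθ, variance = kθ², so CV = 1/√k.
CV = 0.5, hence k = 1/CV² = 4.
Then θ = mean/k = 1.09/4 = 0.273.

k ≈ 4, θ ≈ 0.273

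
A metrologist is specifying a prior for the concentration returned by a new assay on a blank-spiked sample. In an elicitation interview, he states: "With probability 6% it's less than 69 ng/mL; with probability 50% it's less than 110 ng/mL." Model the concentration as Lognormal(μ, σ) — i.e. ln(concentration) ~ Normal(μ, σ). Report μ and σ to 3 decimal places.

If T ~ Lognormal(μ,σ) then ln T ~ Normal(μ,σ), so the p-quantile of ln T is μ + z_p·σ.
ln(69) = 4.234 and ln(110) = 4.7; z_{0.06} = -1.555, z_{0.5} = 0.
σ = (4.7 − 4.234)/(0 − (-1.555)) = 0.300.
μ = 4.234 − (-1.555)·0.300 = 4.700.

μ ≈ 4.700, σ ≈ 0.300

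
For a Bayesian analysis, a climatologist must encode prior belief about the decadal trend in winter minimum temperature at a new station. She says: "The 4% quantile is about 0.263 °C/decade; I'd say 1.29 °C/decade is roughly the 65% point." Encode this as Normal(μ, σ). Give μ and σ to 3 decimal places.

The p-quantile of Normal(μ,σ) is μ + z_p·σ, with z_{0.04} = -1.751 and z_{0.65} = 0.3853.
Eliminate σ: μ = (z₂·x₁ − z₁·x₂)/(z₂ − z₁) = (0.3853·0.263 − (-1.751)·1.29)/2.136 = 1.105.
Then σ = (x₂ − x₁)/(z₂ − z₁) = (1.29 − 0.263)/2.136 = 0.481.

μ = 1.105, σ = 0.481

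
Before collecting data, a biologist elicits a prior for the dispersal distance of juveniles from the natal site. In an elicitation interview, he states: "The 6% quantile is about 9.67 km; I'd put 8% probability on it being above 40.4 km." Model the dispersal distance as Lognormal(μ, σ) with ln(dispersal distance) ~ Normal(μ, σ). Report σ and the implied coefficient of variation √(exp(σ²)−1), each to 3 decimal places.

σ ≈ 0.483, CV ≈ 0.513

If T ~ Lognormal(μ,σ) then ln T ~ Normal(μ,σ), so the p-quantile of ln T is μ + z_p·σ.
ln(9.67) = 2.269 and ln(40.4) = 3.699; z_{0.06} = -1.555, z_{0.92} = 1.405.
σ = (3.699 − 2.269)/(1.405 − (-1.555)) = 0.483.
μ = 2.269 − (-1.555)·0.483 = 3.020.
CV = √(exp(σ²)−1) = √(exp(0.2334)−1) = 0.513.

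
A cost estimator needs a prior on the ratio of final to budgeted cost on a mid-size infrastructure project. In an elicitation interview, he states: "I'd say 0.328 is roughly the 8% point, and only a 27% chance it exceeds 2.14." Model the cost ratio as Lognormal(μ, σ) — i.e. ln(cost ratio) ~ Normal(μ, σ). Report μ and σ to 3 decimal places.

If T ~ Lognormal(μ,σ) then ln T ~ Normal(μ,σ), so the p-quantile of ln T is μ + z_p·σ.
ln(0.328) = -1.115 and ln(2.14) = 0.7608; z_{0.08} = -1.405, z_{0.73} = 0.6128.
σ = (0.7608 − -1.115)/(0.6128 − (-1.405)) = 0.929.
μ = -1.115 − (-1.405)·0.929 = 0.191.

μ ≈ 0.191, σ ≈ 0.929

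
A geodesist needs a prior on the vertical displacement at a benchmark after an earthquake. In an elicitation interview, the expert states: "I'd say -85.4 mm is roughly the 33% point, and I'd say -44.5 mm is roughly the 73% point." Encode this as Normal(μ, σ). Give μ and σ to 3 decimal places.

The p-quantile of Normal(μ,σ) is μ + z_p·σ, with z_{0.33} = -0.4399 and z_{0.73} = 0.6128.
Eliminate σ: μ = (z₂·x₁ − z₁·x₂)/(z₂ − z₁) = (0.6128·-85.4 − (-0.4399)·-44.5)/1.053 = -68.309.
Then σ = (x₂ − x₁)/(z₂ − z₁) = (-44.5 − -85.4)/1.053 = 38.852.

μ = -68.309, σ = 38.852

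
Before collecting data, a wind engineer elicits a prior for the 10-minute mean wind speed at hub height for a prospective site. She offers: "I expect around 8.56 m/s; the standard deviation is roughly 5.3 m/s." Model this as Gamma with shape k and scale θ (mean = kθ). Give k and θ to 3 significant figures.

k ≈ 2.61, θ ≈ 3.28

For Gamma(k, scale θ): mean = kθ, variance = kθ², so CV = 1/√k.
CV = SD/mean = 5.3/8.56 = 0.6192, hence k = 1/CV² = 2.61.
Then θ = mean/k = 8.56/2.61 = 3.28.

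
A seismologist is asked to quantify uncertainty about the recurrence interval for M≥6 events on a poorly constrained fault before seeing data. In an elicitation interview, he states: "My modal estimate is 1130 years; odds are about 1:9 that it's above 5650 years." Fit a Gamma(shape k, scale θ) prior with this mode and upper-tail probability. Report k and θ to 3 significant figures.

Gamma(k,θ) with k>1 has mode (k−1)θ, so θ = 1130/(k−1).
Need P(X < 5650) = 0.9 with θ tied to k this way. Start at k = 2, θ = 1130: P(X<5650) ≈ 0.960.
Too high — lower k to spread out. Iterating converges to k ≈ 1.68.
Then θ = 1130/(1.68−1) ≈ 1660.

k ≈ 1.68, θ ≈ 1660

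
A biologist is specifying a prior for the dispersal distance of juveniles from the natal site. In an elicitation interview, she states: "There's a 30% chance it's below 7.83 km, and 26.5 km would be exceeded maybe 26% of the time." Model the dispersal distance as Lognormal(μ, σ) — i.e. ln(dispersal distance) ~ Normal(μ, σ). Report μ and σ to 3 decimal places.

If T ~ Lognormal(μ,σ) then ln T ~ Normal(μ,σ), so the p-quantile of ln T is μ + z_p·σ.
ln(7.83) = 2.058 and ln(26.5) = 3.277; z_{0.3} = -0.5244, z_{0.74} = 0.6433.
σ = (3.277 − 2.058)/(0.6433 − (-0.5244)) = 1.044.
μ = 2.058 − (-0.5244)·1.044 = 2.605.

μ ≈ 2.605, σ ≈ 1.044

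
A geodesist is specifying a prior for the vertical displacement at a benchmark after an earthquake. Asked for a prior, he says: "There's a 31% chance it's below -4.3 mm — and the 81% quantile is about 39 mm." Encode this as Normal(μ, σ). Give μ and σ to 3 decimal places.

For Normal(μ,σ), the p-quantile is μ + z_p·σ. Here z_{0.31} = -0.4959, z_{0.81} = 0.8779.
So -4.3 = μ − 0.4959σ and 39 = μ + 0.8779σ.
Subtracting: σ = (39 − -4.3)/(0.8779 − (-0.4959)) = 31.520.
Then μ = -4.3 − (-0.4959)·31.520 = 11.329.

μ = 11.329, σ = 31.520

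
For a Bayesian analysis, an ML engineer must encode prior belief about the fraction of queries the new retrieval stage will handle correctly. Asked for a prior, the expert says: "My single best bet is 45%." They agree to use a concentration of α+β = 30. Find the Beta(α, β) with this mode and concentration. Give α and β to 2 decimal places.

α = 13.60, β = 16.40

For α,β > 1 the Beta mode is (α−1)/(α+β−2). With α+β = 30, the mode is (α−1)/28.
Set (α−1)/28 = 0.45 → α = 1 + 0.45·28 = 13.60.
β = 30 − α = 16.40.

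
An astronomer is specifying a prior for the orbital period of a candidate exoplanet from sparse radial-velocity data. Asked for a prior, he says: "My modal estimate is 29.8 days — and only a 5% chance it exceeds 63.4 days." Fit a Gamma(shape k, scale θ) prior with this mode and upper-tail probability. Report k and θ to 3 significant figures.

Gamma(k,θ) with k>1 has mode (k−1)θ, so θ = 29.8/(k−1).
Need P(X < 63.4) = 0.95 with θ tied to k this way. Start at k = 2, θ = 29.8: P(X<63.4) ≈ 0.627.
Too low — raise k to concentrate. Iterating converges to k ≈ 5.84.
Then θ = 29.8/(5.84−1) ≈ 6.16.

k ≈ 5.84, θ ≈ 6.16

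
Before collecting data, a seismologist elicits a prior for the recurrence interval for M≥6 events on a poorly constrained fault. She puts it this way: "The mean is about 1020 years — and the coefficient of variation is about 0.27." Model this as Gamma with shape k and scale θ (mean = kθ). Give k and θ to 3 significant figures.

For Gamma(k, scale θ): mean = kθ, variance = kθ², so CV = 1/√k.
CV = 0.27, hence k = 1/CV² = 13.7.
Then θ = mean/k = 1020/13.7 = 74.4.

k ≈ 13.7, θ ≈ 74.4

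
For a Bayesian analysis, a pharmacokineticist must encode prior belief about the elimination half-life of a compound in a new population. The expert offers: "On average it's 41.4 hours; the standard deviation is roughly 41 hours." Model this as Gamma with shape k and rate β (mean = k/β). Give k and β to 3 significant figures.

k ≈ 1.02, β ≈ 0.0246

For Gamma(k, rate β): mean = k/β, variance = k/β², so CV = 1/√k.
CV = SD/mean = 41/41.4 = 0.9903, hence k = 1/CV² = 1.02.
Then β = k/mean = 1.02/41.4 = 0.0246.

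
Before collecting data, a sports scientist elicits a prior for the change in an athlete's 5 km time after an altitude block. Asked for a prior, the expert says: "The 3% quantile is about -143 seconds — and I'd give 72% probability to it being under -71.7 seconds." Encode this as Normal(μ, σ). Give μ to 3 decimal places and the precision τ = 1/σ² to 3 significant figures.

μ = -88.568, τ = 0.00119

For Normal(μ,σ), the p-quantile is μ + z_p·σ. Here z_{0.03} = -1.881, z_{0.72} = 0.5828.
So -143 = μ − 1.881σ and -71.7 = μ + 0.5828σ.
Subtracting: σ = (-71.7 − -143)/(0.5828 − (-1.881)) = 28.941.
Then μ = -143 − (-1.881)·28.941 = -88.568.
Precision τ = 1/σ² = 1/28.94² = 0.00119.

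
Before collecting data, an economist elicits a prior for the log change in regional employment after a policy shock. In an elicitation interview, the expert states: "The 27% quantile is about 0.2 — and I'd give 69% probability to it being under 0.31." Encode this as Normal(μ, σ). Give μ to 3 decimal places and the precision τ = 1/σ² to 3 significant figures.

μ = 0.261, τ = 102

The p-quantile of Normal(μ,σ) is μ + z_p·σ, with z_{0.27} = -0.6128 and z_{0.69} = 0.4959.
Eliminate σ: μ = (z₂·x₁ − z₁·x₂)/(z₂ − z₁) = (0.4959·0.2 − (-0.6128)·0.31)/1.109 = 0.261.
Then σ = (x₂ − x₁)/(z₂ − z₁) = (0.31 − 0.2)/1.109 = 0.099.
Precision τ = 1/σ² = 1/0.09922² = 102.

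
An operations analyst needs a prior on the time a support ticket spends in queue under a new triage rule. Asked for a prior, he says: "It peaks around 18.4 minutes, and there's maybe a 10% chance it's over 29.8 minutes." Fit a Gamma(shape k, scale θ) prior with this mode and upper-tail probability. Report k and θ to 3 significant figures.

k ≈ 9.09, θ ≈ 2.27

Gamma(k,θ) with k>1 has mode (k−1)θ, so θ = 18.4/(k−1).
Need P(X < 29.8) = 0.9 with θ tied to k this way. Start at k = 2, θ = 18.4: P(X<29.8) ≈ 0.481.
Too low — raise k to concentrate. Iterating converges to k ≈ 9.09.
Then θ = 18.4/(9.09−1) ≈ 2.27.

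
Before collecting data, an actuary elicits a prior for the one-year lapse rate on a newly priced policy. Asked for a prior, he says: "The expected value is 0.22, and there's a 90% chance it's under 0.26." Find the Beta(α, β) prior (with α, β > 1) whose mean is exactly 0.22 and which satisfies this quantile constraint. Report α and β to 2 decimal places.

With mean 0.22 fixed, write α = 0.22s, β = 0.78s where s = α+β.
Need P(θ < 0.26) = 0.9 under Beta(0.22s, 0.78s). Normal approximation: (q−m)/√(m(1−m)/s) ≈ z_{0.9} = 1.28, so s ≈ 0.22·0.78·(1.28)²/(0.26−0.22)² = 176.1.
At s = 176.1: P(θ<0.26) ≈ 0.897. Adjusting to match 0.9 gives s ≈ 181.29.
So α = 0.22·181.29 ≈ 39.88, β = 0.78·181.29 ≈ 141.41.

α ≈ 39.88, β ≈ 141.41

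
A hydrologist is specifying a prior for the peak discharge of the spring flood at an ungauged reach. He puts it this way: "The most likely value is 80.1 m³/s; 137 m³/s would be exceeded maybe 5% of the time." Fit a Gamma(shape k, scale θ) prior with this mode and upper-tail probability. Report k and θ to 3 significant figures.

Gamma(k,θ) with k>1 has mode (k−1)θ, so θ = 80.1/(k−1).
Need P(X < 137) = 0.95 with θ tied to k this way. Start at k = 2, θ = 80.1: P(X<137) ≈ 0.510.
Too low — raise k to concentrate. Iterating converges to k ≈ 10.7.
Then θ = 80.1/(10.7−1) ≈ 8.27.

k ≈ 10.7, θ ≈ 8.27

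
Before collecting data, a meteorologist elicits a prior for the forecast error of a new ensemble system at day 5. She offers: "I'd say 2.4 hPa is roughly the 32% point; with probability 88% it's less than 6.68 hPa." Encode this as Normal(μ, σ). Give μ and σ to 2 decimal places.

The p-quantile of Normal(μ,σ) is μ + z_p·σ, with z_{0.32} = -0.4677 and z_{0.88} = 1.175.
Eliminate σ: μ = (z₂·x₁ − z₁·x₂)/(z₂ − z₁) = (1.175·2.4 − (-0.4677)·6.68)/1.643 = 3.62.
Then σ = (x₂ − x₁)/(z₂ − z₁) = (6.68 − 2.4)/1.643 = 2.61.

μ = 3.62, σ = 2.61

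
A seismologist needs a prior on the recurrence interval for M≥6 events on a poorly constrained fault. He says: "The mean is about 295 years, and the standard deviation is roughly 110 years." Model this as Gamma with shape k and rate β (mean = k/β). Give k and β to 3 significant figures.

For Gamma(k, rate β): mean = k/β, variance = k/β², so CV = 1/√k.
CV = SD/mean = 110/295 = 0.3729, hence k = 1/CV² = 7.19.
Then β = k/mean = 7.19/295 = 0.0244.

k ≈ 7.19, β ≈ 0.0244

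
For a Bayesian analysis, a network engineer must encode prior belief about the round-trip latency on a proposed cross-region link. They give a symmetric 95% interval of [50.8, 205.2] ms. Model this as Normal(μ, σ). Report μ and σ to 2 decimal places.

A symmetric 95% interval runs μ ± z·σ with z = 1.96.
Half-width = 77.2, so σ = 77.2/1.96 = 39.39.
μ is the interval midpoint, 128.00.

μ = 128.00, σ = 39.39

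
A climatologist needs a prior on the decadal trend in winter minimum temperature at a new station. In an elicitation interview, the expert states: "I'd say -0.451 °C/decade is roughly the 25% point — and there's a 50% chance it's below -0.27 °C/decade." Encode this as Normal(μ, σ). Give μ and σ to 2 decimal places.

For Normal(μ,σ), the p-quantile is μ + z_p·σ. Here z_{0.25} = -0.6745, z_{0.5} = 0.
So -0.451 = μ − 0.6745σ and -0.27 = μ + 0σ.
Subtracting: σ = (-0.27 − -0.451)/(0 − (-0.6745)) = 0.27.
Then μ = -0.451 − (-0.6745)·0.27 = -0.27.

μ = -0.27, σ = 0.27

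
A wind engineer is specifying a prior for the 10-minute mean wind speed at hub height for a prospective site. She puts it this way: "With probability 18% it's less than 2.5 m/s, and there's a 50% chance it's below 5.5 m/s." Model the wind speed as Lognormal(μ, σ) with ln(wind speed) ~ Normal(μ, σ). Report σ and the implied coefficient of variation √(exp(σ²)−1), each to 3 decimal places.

σ ≈ 0.861, CV ≈ 1.049

If T ~ Lognormal(μ,σ) then ln T ~ Normal(μ,σ), so the p-quantile of ln T is μ + z_p·σ.
ln(2.5) = 0.9163 and ln(5.5) = 1.705; z_{0.18} = -0.9154, z_{0.5} = 0.
σ = (1.705 − 0.9163)/(0 − (-0.9154)) = 0.861.
μ = 0.9163 − (-0.9154)·0.861 = 1.705.
CV = √(exp(σ²)−1) = √(exp(0.7419)−1) = 1.049.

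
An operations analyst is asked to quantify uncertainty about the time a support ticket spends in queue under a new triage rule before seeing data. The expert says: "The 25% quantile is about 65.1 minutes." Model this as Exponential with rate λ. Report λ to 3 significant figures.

P(T < 65.1) = 1 − e^(−λ·65.1) = 0.25, so λ = −ln(1−0.25)/65.1 = −ln(0.75)/65.1 = 0.00442.

λ ≈ 0.00442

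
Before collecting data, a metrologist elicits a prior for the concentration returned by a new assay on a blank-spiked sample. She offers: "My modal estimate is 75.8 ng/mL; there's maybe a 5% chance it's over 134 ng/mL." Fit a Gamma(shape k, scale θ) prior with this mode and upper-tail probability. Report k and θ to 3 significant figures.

k ≈ 9.59, θ ≈ 8.82

Gamma(k,θ) with k>1 has mode (k−1)θ, so θ = 75.8/(k−1).
Need P(X < 134) = 0.95 with θ tied to k this way. Start at k = 2, θ = 75.8: P(X<134) ≈ 0.528.
Too low — raise k to concentrate. Iterating converges to k ≈ 9.59.
Then θ = 75.8/(9.59−1) ≈ 8.82.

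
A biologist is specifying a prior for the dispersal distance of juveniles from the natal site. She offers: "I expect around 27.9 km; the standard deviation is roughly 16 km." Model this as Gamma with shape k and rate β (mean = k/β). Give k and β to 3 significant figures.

For Gamma(k, rate β): mean = k/β, variance = k/β², so CV = 1/√k.
CV = SD/mean = 16/27.9 = 0.5735, hence k = 1/CV² = 3.04.
Then β = k/mean = 3.04/27.9 = 0.109.

k ≈ 3.04, β ≈ 0.109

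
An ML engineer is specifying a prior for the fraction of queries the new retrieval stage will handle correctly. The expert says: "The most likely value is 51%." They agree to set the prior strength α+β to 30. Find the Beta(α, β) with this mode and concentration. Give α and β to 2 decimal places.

α = 15.28, β = 14.72

For α,β > 1 the Beta mode is (α−1)/(α+β−2). With α+β = 30, the mode is (α−1)/28.
Set (α−1)/28 = 0.51 → α = 1 + 0.51·28 = 15.28.
β = 30 − α = 14.72.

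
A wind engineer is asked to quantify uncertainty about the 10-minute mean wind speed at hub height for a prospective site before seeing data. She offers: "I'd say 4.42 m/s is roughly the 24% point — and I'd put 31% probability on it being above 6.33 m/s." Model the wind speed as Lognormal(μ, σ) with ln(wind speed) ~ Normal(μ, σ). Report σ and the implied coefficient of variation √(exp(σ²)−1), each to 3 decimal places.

If T ~ Lognormal(μ,σ) then ln T ~ Normal(μ,σ), so the p-quantile of ln T is μ + z_p·σ.
ln(4.42) = 1.486 and ln(6.33) = 1.845; z_{0.24} = -0.7063, z_{0.69} = 0.4959.
σ = (1.845 − 1.486)/(0.4959 − (-0.7063)) = 0.299.
μ = 1.486 − (-0.7063)·0.299 = 1.697.
CV = √(exp(σ²)−1) = √(exp(0.0893)−1) = 0.306.

σ ≈ 0.299, CV ≈ 0.306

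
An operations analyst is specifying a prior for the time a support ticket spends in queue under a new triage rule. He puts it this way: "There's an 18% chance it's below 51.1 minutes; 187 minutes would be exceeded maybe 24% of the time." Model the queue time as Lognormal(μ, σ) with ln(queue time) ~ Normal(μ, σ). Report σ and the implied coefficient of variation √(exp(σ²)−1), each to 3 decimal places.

If T ~ Lognormal(μ,σ) then ln T ~ Normal(μ,σ), so the p-quantile of ln T is μ + z_p·σ.
ln(51.1) = 3.934 and ln(187) = 5.231; z_{0.18} = -0.9154, z_{0.76} = 0.7063.
σ = (5.231 − 3.934)/(0.7063 − (-0.9154)) = 0.800.
μ = 3.934 − (-0.9154)·0.800 = 4.666.
CV = √(exp(σ²)−1) = √(exp(0.6400)−1) = 0.947.

σ ≈ 0.800, CV ≈ 0.947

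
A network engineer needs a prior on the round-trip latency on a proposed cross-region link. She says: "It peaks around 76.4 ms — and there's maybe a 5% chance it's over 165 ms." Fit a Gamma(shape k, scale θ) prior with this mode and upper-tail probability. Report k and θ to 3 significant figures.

Gamma(k,θ) with k>1 has mode (k−1)θ, so θ = 76.4/(k−1).
Need P(X < 165) = 0.95 with θ tied to k this way. Start at k = 2, θ = 76.4: P(X<165) ≈ 0.635.
Too low — raise k to concentrate. Iterating converges to k ≈ 5.65.
Then θ = 76.4/(5.65−1) ≈ 16.4.

k ≈ 5.65, θ ≈ 16.4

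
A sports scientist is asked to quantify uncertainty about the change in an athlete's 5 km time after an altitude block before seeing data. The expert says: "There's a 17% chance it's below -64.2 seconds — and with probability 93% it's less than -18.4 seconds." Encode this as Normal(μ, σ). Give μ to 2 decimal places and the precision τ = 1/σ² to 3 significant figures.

μ = -46.22, τ = 0.00281

The p-quantile of Normal(μ,σ) is μ + z_p·σ, with z_{0.17} = -0.9542 and z_{0.93} = 1.476.
Eliminate σ: μ = (z₂·x₁ − z₁·x₂)/(z₂ − z₁) = (1.476·-64.2 − (-0.9542)·-18.4)/2.43 = -46.22.
Then σ = (x₂ − x₁)/(z₂ − z₁) = (-18.4 − -64.2)/2.43 = 18.85.
Precision τ = 1/σ² = 1/18.85² = 0.00281.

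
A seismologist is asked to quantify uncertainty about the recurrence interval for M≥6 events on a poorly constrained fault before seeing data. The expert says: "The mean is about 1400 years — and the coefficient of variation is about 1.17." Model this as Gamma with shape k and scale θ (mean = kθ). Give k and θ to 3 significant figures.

k ≈ 0.731, θ ≈ 1920

For Gamma(k, scale θ): mean = kθ, variance = kθ², so CV = 1/√k.
CV = 1.17, hence k = 1/CV² = 0.731.
Then θ = mean/k = 1400/0.731 = 1920.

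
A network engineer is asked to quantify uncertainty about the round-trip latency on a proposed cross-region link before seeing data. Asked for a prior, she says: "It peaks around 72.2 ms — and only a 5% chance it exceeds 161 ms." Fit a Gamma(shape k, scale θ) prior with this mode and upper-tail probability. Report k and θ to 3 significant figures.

Gamma(k,θ) with k>1 has mode (k−1)θ, so θ = 72.2/(k−1).
Need P(X < 161) = 0.95 with θ tied to k this way. Start at k = 2, θ = 72.2: P(X<161) ≈ 0.653.
Too low — raise k to concentrate. Iterating converges to k ≈ 5.27.
Then θ = 72.2/(5.27−1) ≈ 16.9.

k ≈ 5.27, θ ≈ 16.9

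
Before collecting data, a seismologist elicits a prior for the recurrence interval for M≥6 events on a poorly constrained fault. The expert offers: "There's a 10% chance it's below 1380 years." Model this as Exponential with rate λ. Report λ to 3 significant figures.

P(T < 1380.0) = 1 − e^(−λ·1380.0) = 0.1, so λ = −ln(1−0.1)/1380.0 = −ln(0.9)/1380.0 = 7.63e-05.

λ ≈ 7.63e-05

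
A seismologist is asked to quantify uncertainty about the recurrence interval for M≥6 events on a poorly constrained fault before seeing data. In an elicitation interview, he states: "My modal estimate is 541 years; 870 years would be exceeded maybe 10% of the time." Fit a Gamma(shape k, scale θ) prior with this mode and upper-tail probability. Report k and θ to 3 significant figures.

Gamma(k,θ) with k>1 has mode (k−1)θ, so θ = 541/(k−1).
Need P(X < 870) = 0.9 with θ tied to k this way. Start at k = 2, θ = 541: P(X<870) ≈ 0.478.
Too low — raise k to concentrate. Iterating converges to k ≈ 9.33.
Then θ = 541/(9.33−1) ≈ 64.9.

k ≈ 9.33, θ ≈ 64.9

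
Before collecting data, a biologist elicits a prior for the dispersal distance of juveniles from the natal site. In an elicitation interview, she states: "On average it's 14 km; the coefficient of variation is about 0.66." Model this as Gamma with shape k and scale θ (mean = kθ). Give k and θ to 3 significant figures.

k ≈ 2.3, θ ≈ 6.1

For Gamma(k, scale θ): mean = kθ, variance = kθ², so CV = 1/√k.
CV = 0.66, hence k = 1/CV² = 2.3.
Then θ = mean/k = 14/2.3 = 6.1.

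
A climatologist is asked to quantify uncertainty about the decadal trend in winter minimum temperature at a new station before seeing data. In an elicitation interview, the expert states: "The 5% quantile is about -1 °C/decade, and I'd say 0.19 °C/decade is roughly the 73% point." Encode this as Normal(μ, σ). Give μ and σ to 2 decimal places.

μ = -0.13, σ = 0.53

The p-quantile of Normal(μ,σ) is μ + z_p·σ, with z_{0.05} = -1.645 and z_{0.73} = 0.6128.
Eliminate σ: μ = (z₂·x₁ − z₁·x₂)/(z₂ − z₁) = (0.6128·-1 − (-1.645)·0.19)/2.258 = -0.13.
Then σ = (x₂ − x₁)/(z₂ − z₁) = (0.19 − -1)/2.258 = 0.53.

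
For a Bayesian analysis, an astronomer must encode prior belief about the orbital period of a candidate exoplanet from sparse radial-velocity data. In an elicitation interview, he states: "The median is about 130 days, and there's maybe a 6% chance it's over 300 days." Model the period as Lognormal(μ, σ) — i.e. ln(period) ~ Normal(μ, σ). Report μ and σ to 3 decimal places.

If T ~ Lognormal(μ,σ) then ln T ~ Normal(μ,σ), so the p-quantile of ln T is μ + z_p·σ.
ln(130) = 4.868 and ln(300) = 5.704; z_{0.5} = 0, z_{0.94} = 1.555.
σ = (5.704 − 4.868)/(1.555 − (0)) = 0.538.
μ = 4.868 − (0)·0.538 = 4.868.

μ ≈ 4.868, σ ≈ 0.538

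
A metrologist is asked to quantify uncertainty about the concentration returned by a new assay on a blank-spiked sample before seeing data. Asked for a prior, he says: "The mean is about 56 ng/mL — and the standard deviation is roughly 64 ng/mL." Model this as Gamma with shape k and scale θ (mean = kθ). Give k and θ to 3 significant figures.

k ≈ 0.766, θ ≈ 73.1

For Gamma(k, scale θ): mean = kθ, variance = kθ², so CV = 1/√k.
CV = SD/mean = 64/56 = 1.143, hence k = 1/CV² = 0.766.
Then θ = mean/k = 56/0.766 = 73.1.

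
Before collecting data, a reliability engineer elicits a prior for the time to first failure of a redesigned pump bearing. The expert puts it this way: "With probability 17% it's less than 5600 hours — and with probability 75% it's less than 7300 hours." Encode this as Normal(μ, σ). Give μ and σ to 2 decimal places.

For Normal(μ,σ), the p-quantile is μ + z_p·σ. Here z_{0.17} = -0.9542, z_{0.75} = 0.6745.
So 5600 = μ − 0.9542σ and 7300 = μ + 0.6745σ.
Subtracting: σ = (7300 − 5600)/(0.6745 − (-0.9542)) = 1043.81.
Then μ = 5600 − (-0.9542)·1043.81 = 6595.96.

μ = 6595.96, σ = 1043.81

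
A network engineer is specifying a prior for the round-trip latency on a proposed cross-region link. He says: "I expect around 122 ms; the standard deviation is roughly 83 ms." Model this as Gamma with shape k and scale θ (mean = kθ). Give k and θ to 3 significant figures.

For Gamma(k, scale θ): mean = kθ, variance = kθ², so CV = 1/√k.
CV = SD/mean = 83/122 = 0.6803, hence k = 1/CV² = 2.16.
Then θ = mean/k = 122/2.16 = 56.5.

k ≈ 2.16, θ ≈ 56.5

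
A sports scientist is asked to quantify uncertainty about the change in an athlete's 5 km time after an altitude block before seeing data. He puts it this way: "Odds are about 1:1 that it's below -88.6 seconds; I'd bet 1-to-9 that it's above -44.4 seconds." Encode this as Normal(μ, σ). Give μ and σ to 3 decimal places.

μ = -88.600, σ = 34.489

For Normal(μ,σ), the p-quantile is μ + z_p·σ. Here z_{0.5} = 0, z_{0.9} = 1.282.
So -88.6 = μ + 0σ and -44.4 = μ + 1.282σ.
Subtracting: σ = (-44.4 − -88.6)/(1.282 − (0)) = 34.489.
Then μ = -88.6 − (0)·34.489 = -88.600.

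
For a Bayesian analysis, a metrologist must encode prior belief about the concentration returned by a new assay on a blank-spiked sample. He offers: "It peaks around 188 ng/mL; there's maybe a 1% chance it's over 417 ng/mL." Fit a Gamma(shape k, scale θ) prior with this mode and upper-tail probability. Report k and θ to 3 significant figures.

Gamma(k,θ) with k>1 has mode (k−1)θ, so θ = 188/(k−1).
Need P(X < 417) = 0.99 with θ tied to k this way. Start at k = 2, θ = 188: P(X<417) ≈ 0.650.
Too low — raise k to concentrate. Iterating converges to k ≈ 8.58.
Then θ = 188/(8.58−1) ≈ 24.8.

k ≈ 8.58, θ ≈ 24.8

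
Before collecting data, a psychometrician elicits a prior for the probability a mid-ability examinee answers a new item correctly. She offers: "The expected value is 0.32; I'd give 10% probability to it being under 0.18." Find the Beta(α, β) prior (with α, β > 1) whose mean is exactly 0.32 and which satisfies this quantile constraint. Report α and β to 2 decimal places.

With mean 0.32 fixed, write α = 0.32s, β = 0.68s where s = α+β.
Need P(θ < 0.18) = 0.1 under Beta(0.32s, 0.68s). Normal approximation: (q−m)/√(m(1−m)/s) ≈ z_{0.1} = -1.28, so s ≈ 0.32·0.68·(-1.28)²/(0.18−0.32)² = 18.2.
At s = 18.2: P(θ<0.18) ≈ 0.087. Adjusting to match 0.1 gives s ≈ 16.44.
So α = 0.32·16.44 ≈ 5.26, β = 0.68·16.44 ≈ 11.18.

α ≈ 5.26, β ≈ 11.18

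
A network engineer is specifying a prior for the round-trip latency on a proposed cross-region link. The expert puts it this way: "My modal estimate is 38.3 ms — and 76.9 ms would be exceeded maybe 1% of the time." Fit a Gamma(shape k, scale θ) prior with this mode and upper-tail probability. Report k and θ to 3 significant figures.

k ≈ 11.1, θ ≈ 3.79

Gamma(k,θ) with k>1 has mode (k−1)θ, so θ = 38.3/(k−1).
Need P(X < 76.9) = 0.99 with θ tied to k this way. Start at k = 2, θ = 38.3: P(X<76.9) ≈ 0.596.
Too low — raise k to concentrate. Iterating converges to k ≈ 11.1.
Then θ = 38.3/(11.1−1) ≈ 3.79.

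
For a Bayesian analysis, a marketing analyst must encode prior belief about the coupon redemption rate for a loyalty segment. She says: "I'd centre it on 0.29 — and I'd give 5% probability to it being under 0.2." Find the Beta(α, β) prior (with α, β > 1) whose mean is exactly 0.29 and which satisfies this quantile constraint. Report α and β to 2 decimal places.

With mean 0.29 fixed, write α = 0.29s, β = 0.71s where s = α+β.
Need P(θ < 0.2) = 0.05 under Beta(0.29s, 0.71s). Normal approximation: (q−m)/√(m(1−m)/s) ≈ z_{0.05} = -1.64, so s ≈ 0.29·0.71·(-1.64)²/(0.2−0.29)² = 68.8.
At s = 68.8: P(θ<0.2) ≈ 0.041. Adjusting to match 0.05 gives s ≈ 62.14.
So α = 0.29·62.14 ≈ 18.02, β = 0.71·62.14 ≈ 44.12.

α ≈ 18.02, β ≈ 44.12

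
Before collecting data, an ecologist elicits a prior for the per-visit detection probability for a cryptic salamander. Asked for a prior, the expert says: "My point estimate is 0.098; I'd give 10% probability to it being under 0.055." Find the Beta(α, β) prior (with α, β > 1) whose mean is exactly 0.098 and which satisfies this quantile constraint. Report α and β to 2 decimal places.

With mean 0.098 fixed, write α = 0.098s, β = 0.902s where s = α+β.
Need P(θ < 0.055) = 0.1 under Beta(0.098s, 0.902s). Normal approximation: (q−m)/√(m(1−m)/s) ≈ z_{0.1} = -1.28, so s ≈ 0.098·0.902·(-1.28)²/(0.055−0.098)² = 78.5.
At s = 78.5: P(θ<0.055) ≈ 0.080. Adjusting to match 0.1 gives s ≈ 67.21.
So α = 0.098·67.21 ≈ 6.59, β = 0.902·67.21 ≈ 60.62.

α ≈ 6.59, β ≈ 60.62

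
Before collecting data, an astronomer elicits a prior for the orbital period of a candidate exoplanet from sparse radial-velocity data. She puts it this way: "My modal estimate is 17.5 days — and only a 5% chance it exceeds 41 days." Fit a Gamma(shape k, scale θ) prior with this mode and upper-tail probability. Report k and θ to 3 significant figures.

Gamma(k,θ) with k>1 has mode (k−1)θ, so θ = 17.5/(k−1).
Need P(X < 41) = 0.95 with θ tied to k this way. Start at k = 2, θ = 17.5: P(X<41) ≈ 0.679.
Too low — raise k to concentrate. Iterating converges to k ≈ 4.77.
Then θ = 17.5/(4.77−1) ≈ 4.64.

k ≈ 4.77, θ ≈ 4.64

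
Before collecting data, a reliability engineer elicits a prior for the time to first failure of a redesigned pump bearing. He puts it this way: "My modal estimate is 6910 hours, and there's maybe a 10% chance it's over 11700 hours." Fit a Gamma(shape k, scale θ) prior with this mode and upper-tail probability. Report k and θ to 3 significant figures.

Gamma(k,θ) with k>1 has mode (k−1)θ, so θ = 6910/(k−1).
Need P(X < 11700) = 0.9 with θ tied to k this way. Start at k = 2, θ = 6910: P(X<11700) ≈ 0.505.
Too low — raise k to concentrate. Iterating converges to k ≈ 7.82.
Then θ = 6910/(7.82−1) ≈ 1010.

k ≈ 7.82, θ ≈ 1010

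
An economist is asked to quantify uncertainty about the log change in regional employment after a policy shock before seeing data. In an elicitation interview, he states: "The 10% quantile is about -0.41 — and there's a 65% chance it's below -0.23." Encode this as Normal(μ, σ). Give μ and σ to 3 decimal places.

μ = -0.272, σ = 0.108

For Normal(μ,σ), the p-quantile is μ + z_p·σ. Here z_{0.1} = -1.282, z_{0.65} = 0.3853.
So -0.41 = μ − 1.282σ and -0.23 = μ + 0.3853σ.
Subtracting: σ = (-0.23 − -0.41)/(0.3853 − (-1.282)) = 0.108.
Then μ = -0.41 − (-1.282)·0.108 = -0.272.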